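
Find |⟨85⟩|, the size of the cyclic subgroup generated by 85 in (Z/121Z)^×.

110

ord(85) | φ(121) = φ(11^2) = 11·(11−1) = 110 = 2 · 5 · 11.
Divisors of 110: 1, 2, 5, 10, 11, 22, 55, 110.
Evaluate successive powers at the divisors of 110:
85^1 ≡ 85 (mod 121)
85^2 ≡ 86 (mod 121)
85^5 ≡ 65 (mod 121)
85^10 ≡ 111 (mod 121)
85^11 ≡ 118 (mod 121)
85^22 ≡ 9 (mod 121)
85^55 ≡ 120 (mod 121)
85^110 ≡ 1 (mod 121) ✓
So ord_121(85) = 110.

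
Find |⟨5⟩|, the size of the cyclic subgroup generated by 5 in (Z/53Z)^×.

ord(5) | φ(53) = 53 − 1 = 52 = 2^2 · 13.
Divisors of 52: 1, 2, 4, 13, 26, 52.
Check 5^d mod 53 for each divisor in increasing order:
5^1 ≡ 5 (mod 53)
5^2 ≡ 25 (mod 53)
5^4 ≡ 42 (mod 53)
5^13 ≡ 23 (mod 53)
5^26 ≡ 52 (mod 53)
5^52 ≡ 1 (mod 53) ✓
So ord_53(5) = 52.

52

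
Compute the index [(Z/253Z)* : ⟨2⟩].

2

By Lagrange's theorem, ord_253(2) divides φ(253) = φ(11·23) = (11−1)·(23−1) = 10·22 = 220 = 2^2 · 5 · 11.
Divisors of 220: 1, 2, 4, 5, 10, 11, 20, 22, 44, 55, 110, 220.
Test each divisor d:
2^1 ≡ 2 (mod 253)
2^2 ≡ 4 (mod 253)
2^4 ≡ 16 (mod 253)
2^5 ≡ 32 (mod 253)
2^10 ≡ 12 (mod 253)
2^11 ≡ 24 (mod 253)
2^20 ≡ 144 (mod 253)
2^22 ≡ 70 (mod 253)
2^44 ≡ 93 (mod 253)
2^55 ≡ 208 (mod 253)
2^110 ≡ 1 (mod 253) ✓
Thus |⟨2⟩| = ord(2) = 110.
[(Z/253Z)^× : ⟨2⟩] = 220/110 = 2.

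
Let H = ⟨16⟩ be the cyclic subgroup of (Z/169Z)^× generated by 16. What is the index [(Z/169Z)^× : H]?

By Lagrange's theorem, ord_169(16) divides φ(169) = φ(13^2) = 13·(13−1) = 156 = 2^2 · 3 · 13.
Divisors of 156: 1, 2, 3, 4, 6, 12, 13, 26, 39, 52, 78, 156.
Check 16^d mod 169 for each divisor in increasing order:
16^1 ≡ 16 (mod 169)
16^2 ≡ 87 (mod 169)
16^3 ≡ 40 (mod 169)
16^4 ≡ 133 (mod 169)
16^6 ≡ 79 (mod 169)
16^12 ≡ 157 (mod 169)
16^13 ≡ 146 (mod 169)
16^26 ≡ 22 (mod 169)
16^39 ≡ 1 (mod 169) ✓
Thus |⟨16⟩| = ord(16) = 39.
Index = |(Z/169Z)^×| / |⟨16⟩| = 156 / 39 = 4.

4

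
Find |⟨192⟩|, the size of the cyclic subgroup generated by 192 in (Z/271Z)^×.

90

ord(192) | φ(271) = 271 − 1 = 270 = 2 · 3^3 · 5.
Divisors of 270: 1, 2, 3, 5, 6, 9, 10, 15, 18, 27, 30, 45, 54, 90, 135, 270.
Test each divisor d:
192^1 ≡ 192 (mod 271)
192^2 ≡ 8 (mod 271)
192^3 ≡ 181 (mod 271)
192^5 ≡ 93 (mod 271)
192^6 ≡ 241 (mod 271)
192^9 ≡ 261 (mod 271)
192^10 ≡ 248 (mod 271)
192^15 ≡ 29 (mod 271)
192^18 ≡ 100 (mod 271)
192^27 ≡ 84 (mod 271)
192^30 ≡ 28 (mod 271)
192^45 ≡ 270 (mod 271)
192^54 ≡ 10 (mod 271)
192^90 ≡ 1 (mod 271) ✓
Therefore the multiplicative order of 192 modulo 271 is 90.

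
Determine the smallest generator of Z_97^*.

φ(97) = 97 − 1 = 96 = 2^5 · 3.
g is a primitive root iff g^(96/q) ≢ 1 (mod 97) for each prime q ∈ {2, 3}.
g = 2: 2^48 ≡ 1 — hits 1, so not a primitive root.
g = 3: 3^48 ≡ 1 — hits 1, so not a primitive root.
g = 4: 4^48 ≡ 1 — hits 1, so not a primitive root.
g = 5: 5^48 ≡ 96; 5^32 ≡ 35 — none is 1, so 5 is a primitive root.
So 5 is the smallest generator of (Z/97Z)^×.

5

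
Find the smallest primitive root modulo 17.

3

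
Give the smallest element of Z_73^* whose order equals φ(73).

5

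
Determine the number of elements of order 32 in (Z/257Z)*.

16

φ(257) = 257 − 1 = 256 = 2^8.
(Z/257Z)^× is cyclic (|G| = 256); a cyclic group of order m has exactly φ(d) elements of each order d | m, and none otherwise.
32 = 2^5 divides 256, and φ(32) = 16.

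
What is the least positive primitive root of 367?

6

φ(367) = 367 − 1 = 366 = 2 · 3 · 61.
Test candidates g = 2, 3, … against the prime factors q ∈ {2, 3, 61} of φ(367): g is a generator iff g^(366/q) ≢ 1 for every such q.
g = 2: 2^183 ≡ 1 — hits 1, so not a primitive root.
g = 3: 3^183 ≡ 366; 3^122 ≡ 1 — hits 1, so not a primitive root.
g = 4: 4^183 ≡ 1 — hits 1, so not a primitive root.
g = 5: 5^183 ≡ 366; 5^122 ≡ 1 — hits 1, so not a primitive root.
g = 6: 6^183 ≡ 366; 6^122 ≡ 283; 6^6 ≡ 47 — none is 1, so 6 is a primitive root.
Hence the least primitive root of 367 is 6.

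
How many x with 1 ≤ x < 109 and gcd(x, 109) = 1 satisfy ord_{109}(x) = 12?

4

φ(109) = 109 − 1 = 108 = 2^2 · 3^3.
(Z/109Z)^× is cyclic (|G| = 108); a cyclic group of order m has exactly φ(d) elements of each order d | m, and none otherwise.
12 = 2^2 · 3 divides 108, and φ(12) = 4.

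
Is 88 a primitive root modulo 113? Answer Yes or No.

No

φ(113) = 113 − 1 = 112 = 2^4 · 7.
Test 88^(112/q) mod 113 for each prime factor q of 112:
88^56 ≡ 1 (mod 113)  [q = 2: ≡ 1 ✗]
88^16 ≡ 109 (mod 113)  [q = 7: ≢ 1 ✓]
Since 88^56 ≡ 1, the order of 88 divides 56 < 112, so 88 is not a primitive root.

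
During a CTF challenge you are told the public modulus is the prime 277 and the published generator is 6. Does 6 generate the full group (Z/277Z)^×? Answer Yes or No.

Yes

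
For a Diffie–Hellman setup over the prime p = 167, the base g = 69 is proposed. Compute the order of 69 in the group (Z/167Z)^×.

166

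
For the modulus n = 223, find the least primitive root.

3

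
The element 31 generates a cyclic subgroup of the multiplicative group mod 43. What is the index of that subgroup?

By Lagrange's theorem, ord_43(31) divides φ(43) = 43 − 1 = 42 = 2 · 3 · 7.
Divisors of 42: 1, 2, 3, 6, 7, 14, 21, 42.
Compute 31^d (mod 43) for the divisors d until we hit 1:
31^1 ≡ 31 (mod 43)
31^2 ≡ 15 (mod 43)
31^3 ≡ 35 (mod 43)
31^6 ≡ 21 (mod 43)
31^7 ≡ 6 (mod 43)
31^14 ≡ 36 (mod 43)
31^21 ≡ 1 (mod 43) ✓
The order of 31 is 21, so the subgroup it generates has 21 elements.
Index = |(Z/43Z)^×| / |⟨31⟩| = 42 / 21 = 2.

2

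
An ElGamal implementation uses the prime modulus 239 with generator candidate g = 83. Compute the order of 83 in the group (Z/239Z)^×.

119

By Lagrange's theorem, ord_239(83) divides φ(239) = 239 − 1 = 238 = 2 · 7 · 17.
Divisors of 238: 1, 2, 7, 14, 17, 34, 119, 238.
Evaluate successive powers at the divisors of 238:
83^1 ≡ 83 (mod 239)
83^2 ≡ 197 (mod 239)
83^7 ≡ 166 (mod 239)
83^14 ≡ 71 (mod 239)
83^17 ≡ 98 (mod 239)
83^34 ≡ 44 (mod 239)
83^119 ≡ 1 (mod 239) ✓
Therefore the multiplicative order of 83 modulo 239 is 119.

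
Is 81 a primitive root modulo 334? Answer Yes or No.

No

φ(334) = φ(2)·φ(167) = 1·166 = 166 = 2 · 83.
An element g generates (Z/334Z)^× iff g^(166/q) ≢ 1 (mod 334) for each prime q ∈ {2, 83}.
81^83 ≡ 1 (mod 334)  [q = 2: ≡ 1 ✗]
81^2 ≡ 215 (mod 334)  [q = 83: ≢ 1 ✓]
The check at q = 2 fails, so 81 generates a proper subgroup.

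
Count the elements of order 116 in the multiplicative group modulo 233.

56

φ(233) = 233 − 1 = 232 = 2^3 · 29.
Since (Z/233Z)^× is cyclic of order 232, the number of elements of order d is φ(d) when d | 232 and 0 otherwise.
116 = 2^2 · 29 divides 232, and φ(116) = 56.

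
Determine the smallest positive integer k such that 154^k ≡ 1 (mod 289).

By Lagrange's theorem, ord_289(154) divides φ(289) = φ(17^2) = 17·(17−1) = 272 = 2^4 · 17.
Divisors of 272: 1, 2, 4, 8, 16, 17, 34, 68, 136, 272.
Check 154^d mod 289 for each divisor in increasing order:
154^1 ≡ 154 (mod 289)
154^2 ≡ 18 (mod 289)
154^4 ≡ 35 (mod 289)
154^8 ≡ 69 (mod 289)
154^16 ≡ 137 (mod 289)
154^17 ≡ 1 (mod 289) ✓
The smallest such exponent is 17, so the order of 154 is 17.

17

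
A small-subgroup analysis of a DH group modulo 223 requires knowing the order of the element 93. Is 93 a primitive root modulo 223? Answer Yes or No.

Yes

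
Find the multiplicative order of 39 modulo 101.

20

ord(39) | φ(101) = 101 − 1 = 100 = 2^2 · 5^2.
Divisors of 100: 1, 2, 4, 5, 10, 20, 25, 50, 100.
Check 39^d mod 101 for each divisor in increasing order:
39^1 ≡ 39 (mod 101)
39^2 ≡ 6 (mod 101)
39^4 ≡ 36 (mod 101)
39^5 ≡ 91 (mod 101)
39^10 ≡ 100 (mod 101)
39^20 ≡ 1 (mod 101) ✓
The smallest such exponent is 20, so the order of 39 is 20.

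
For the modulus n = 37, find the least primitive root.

φ(37) = 37 − 1 = 36 = 2^2 · 3^2.
Test candidates g = 2, 3, … against the prime factors q ∈ {2, 3} of φ(37): g is a generator iff g^(36/q) ≢ 1 for every such q.
g = 2: 2^18 ≡ 36; 2^12 ≡ 26 — none is 1, so 2 is a primitive root.
So 2 is the smallest generator of (Z/37Z)^×.

2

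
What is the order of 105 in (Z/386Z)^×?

By Lagrange's theorem, ord_386(105) divides φ(386) = φ(2)·φ(193) = 1·192 = 192 = 2^6 · 3.
Divisors of 192: 1, 2, 3, 4, 6, 8, 12, 16, 24, 32, 48, 64, 96, 192.
Check 105^d mod 386 for each divisor in increasing order:
105^1 ≡ 105 (mod 386)
105^2 ≡ 217 (mod 386)
105^3 ≡ 11 (mod 386)
105^4 ≡ 383 (mod 386)
105^6 ≡ 121 (mod 386)
105^8 ≡ 9 (mod 386)
105^12 ≡ 359 (mod 386)
105^16 ≡ 81 (mod 386)
105^24 ≡ 343 (mod 386)
105^32 ≡ 385 (mod 386)
105^48 ≡ 305 (mod 386)
105^64 ≡ 1 (mod 386) ✓
The smallest such exponent is 64, so the order of 105 is 64.

64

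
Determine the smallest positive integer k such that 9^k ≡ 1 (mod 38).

9

ord(9) | φ(38) = φ(2)·φ(19) = 1·18 = 18 = 2 · 3^2.
Divisors of 18: 1, 2, 3, 6, 9, 18.
Test each divisor d:
9^1 ≡ 9
9^2 ≡ 5
9^3 ≡ 7
9^6 ≡ 11
9^9 ≡ 1
So ord_38(9) = 9.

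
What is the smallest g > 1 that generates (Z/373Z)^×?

φ(373) = 373 − 1 = 372 = 2^2 · 3 · 31.
Test candidates g = 2, 3, … against the prime factors q ∈ {2, 3, 31} of φ(373): g is a generator iff g^(372/q) ≢ 1 for every such q.
g = 2: 2^186 ≡ 372; 2^124 ≡ 284; 2^12 ≡ 366 — none is 1, so 2 is a primitive root.
So 2 is the smallest generator of (Z/373Z)^×.

2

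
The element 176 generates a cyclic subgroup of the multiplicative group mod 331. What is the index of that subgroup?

3

ord(176) | φ(331) = 331 − 1 = 330 = 2 · 3 · 5 · 11.
Divisors of 330: 1, 2, 3, 5, 6, 10, 11, 15, 22, 30, 33, 55, 66, 110, 165, 330.
Check 176^d mod 331 for each divisor in increasing order:
176^1 ≡ 176
176^2 ≡ 193
176^3 ≡ 206
176^5 ≡ 38
176^6 ≡ 68
176^10 ≡ 120
176^11 ≡ 267
176^15 ≡ 257
176^22 ≡ 124
176^30 ≡ 180
176^33 ≡ 8
176^55 ≡ 330
176^66 ≡ 64
176^110 ≡ 1
Thus |⟨176⟩| = ord(176) = 110.
Index = |(Z/331Z)^×| / |⟨176⟩| = 330 / 110 = 3.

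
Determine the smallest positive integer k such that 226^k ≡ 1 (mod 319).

ord(226) | φ(319) = φ(11·29) = (11−1)·(29−1) = 10·28 = 280 = 2^3 · 5 · 7.
Divisors of 280: 1, 2, 4, 5, 7, 8, 10, 14, 20, 28, 35, 40, 56, 70, 140, 280.
Check 226^d mod 319 for each divisor in increasing order:
226^1 ≡ 226 (mod 319)
226^2 ≡ 36 (mod 319)
226^4 ≡ 20 (mod 319)
226^5 ≡ 54 (mod 319)
226^7 ≡ 30 (mod 319)
226^8 ≡ 81 (mod 319)
226^10 ≡ 45 (mod 319)
226^14 ≡ 262 (mod 319)
226^20 ≡ 111 (mod 319)
226^28 ≡ 59 (mod 319)
226^35 ≡ 175 (mod 319)
226^40 ≡ 199 (mod 319)
226^56 ≡ 291 (mod 319)
226^70 ≡ 1 (mod 319) ✓
Hence ord(226) = 70.

70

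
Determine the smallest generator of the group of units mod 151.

φ(151) = 151 − 1 = 150 = 2 · 3 · 5^2.
g is a primitive root iff g^(150/q) ≢ 1 (mod 151) for each prime q ∈ {2, 3, 5}.
g = 2: 2^75 ≡ 1 — hits 1, so not a primitive root.
g = 3: 3^75 ≡ 150; 3^50 ≡ 1 — hits 1, so not a primitive root.
g = 4: 4^75 ≡ 1 — hits 1, so not a primitive root.
g = 5: 5^75 ≡ 1 — hits 1, so not a primitive root.
g = 6: 6^75 ≡ 150; 6^50 ≡ 32; 6^30 ≡ 59 — none is 1, so 6 is a primitive root.
So 6 is the smallest generator of (Z/151Z)^×.

6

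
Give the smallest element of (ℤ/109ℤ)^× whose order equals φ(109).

φ(109) = 109 − 1 = 108 = 2^2 · 3^3.
g is a primitive root iff g^(108/q) ≢ 1 (mod 109) for each prime q ∈ {2, 3}.
g = 2: 2^54 ≡ 108; 2^36 ≡ 1 — hits 1, so not a primitive root.
g = 3: 3^54 ≡ 1 — hits 1, so not a primitive root.
g = 4: 4^54 ≡ 1 — hits 1, so not a primitive root.
g = 5: 5^54 ≡ 1 — hits 1, so not a primitive root.
g = 6: 6^54 ≡ 108; 6^36 ≡ 63 — none is 1, so 6 is a primitive root.
So 6 is the smallest generator of (Z/109Z)^×.

6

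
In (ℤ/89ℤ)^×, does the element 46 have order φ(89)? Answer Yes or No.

Yes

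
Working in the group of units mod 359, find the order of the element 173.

Since 173 ∈ (Z/359Z)^×, its order divides φ(359) = 359 − 1 = 358 = 2 · 179.
Divisors of 358: 1, 2, 179, 358.
Evaluate successive powers at the divisors of 358:
173^1 ≡ 173 (mod 359)
173^2 ≡ 132 (mod 359)
173^179 ≡ 1 (mod 359) ✓
The smallest such exponent is 179, so the order of 173 is 179.

179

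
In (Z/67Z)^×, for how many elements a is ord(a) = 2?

φ(67) = 67 − 1 = 66 = 2 · 3 · 11.
Since (Z/67Z)^× is cyclic of order 66, the number of elements of order d is φ(d) when d | 66 and 0 otherwise.
2 | 66, and φ(2) = 2 − 1 = 1.

1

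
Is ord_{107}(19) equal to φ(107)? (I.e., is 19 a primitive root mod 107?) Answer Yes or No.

No

φ(107) = 107 − 1 = 106 = 2 · 53.
19 is a primitive root mod 107 iff 19^(φ(107)/q) ≢ 1 for every prime q | φ(107), i.e. q ∈ {2, 53}.
19^53 ≡ 1 (mod 107)  [q = 2: ≡ 1 ✗]
19^2 ≡ 40 (mod 107)  [q = 53: ≢ 1 ✓]
19^53 ≡ 1 shows ord(19) | 53, strictly less than φ(107); not a primitive root.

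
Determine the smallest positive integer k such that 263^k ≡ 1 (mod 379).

189

ord(263) | φ(379) = 379 − 1 = 378 = 2 · 3^3 · 7.
Divisors of 378: 1, 2, 3, 6, 7, 9, 14, 18, 21, 27, 42, 54, 63, 126, 189, 378.
Compute 263^d (mod 379) for the divisors d until we hit 1:
263^1 ≡ 263 (mod 379)
263^2 ≡ 191 (mod 379)
263^3 ≡ 205 (mod 379)
263^6 ≡ 335 (mod 379)
263^7 ≡ 177 (mod 379)
263^9 ≡ 76 (mod 379)
263^14 ≡ 251 (mod 379)
263^18 ≡ 91 (mod 379)
263^21 ≡ 84 (mod 379)
263^27 ≡ 94 (mod 379)
263^42 ≡ 234 (mod 379)
263^54 ≡ 119 (mod 379)
263^63 ≡ 327 (mod 379)
263^126 ≡ 51 (mod 379)
263^189 ≡ 1 (mod 379) ✓
The smallest such exponent is 189, so the order of 263 is 189.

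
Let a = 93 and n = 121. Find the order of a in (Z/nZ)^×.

55

By Lagrange's theorem, ord_121(93) divides φ(121) = φ(11^2) = 11·(11−1) = 110 = 2 · 5 · 11.
Divisors of 110: 1, 2, 5, 10, 11, 22, 55, 110.
Evaluate successive powers at the divisors of 110:
93^1 ≡ 93 (mod 121)
93^2 ≡ 58 (mod 121)
93^5 ≡ 67 (mod 121)
93^10 ≡ 12 (mod 121)
93^11 ≡ 27 (mod 121)
93^22 ≡ 3 (mod 121)
93^55 ≡ 1 (mod 121) ✓
Therefore the multiplicative order of 93 modulo 121 is 55.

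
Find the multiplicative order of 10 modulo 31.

15

The order of 10 must divide φ(31) = 31 − 1 = 30 = 2 · 3 · 5.
Divisors of 30: 1, 2, 3, 5, 6, 10, 15, 30.
Test each divisor d:
10^1 ≡ 10
10^2 ≡ 7
10^3 ≡ 8
10^5 ≡ 25
10^6 ≡ 2
10^10 ≡ 5
10^15 ≡ 1
Hence ord(10) = 15.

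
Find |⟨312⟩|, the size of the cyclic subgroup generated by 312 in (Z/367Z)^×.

Since 312 ∈ (Z/367Z)^×, its order divides φ(367) = 367 − 1 = 366 = 2 · 3 · 61.
Divisors of 366: 1, 2, 3, 6, 61, 122, 183, 366.
Test each divisor d:
312^1 ≡ 312 (mod 367)
312^2 ≡ 89 (mod 367)
312^3 ≡ 243 (mod 367)
312^6 ≡ 329 (mod 367)
312^61 ≡ 284 (mod 367)
312^122 ≡ 283 (mod 367)
312^183 ≡ 366 (mod 367)
312^366 ≡ 1 (mod 367) ✓
Hence ord(312) = 366.

366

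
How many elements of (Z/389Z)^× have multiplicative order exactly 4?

2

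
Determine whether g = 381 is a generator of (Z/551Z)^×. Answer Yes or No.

No

551 = 19 · 29 is a product of two distinct odd primes, so (Z/551Z)^× ≅ (Z/19Z)^× × (Z/29Z)^× is not cyclic.
No primitive root modulo 551 exists; in particular 381 is not one.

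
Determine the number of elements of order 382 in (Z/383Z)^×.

190

φ(383) = 383 − 1 = 382 = 2 · 191.
(Z/383Z)^× is cyclic (|G| = 382); a cyclic group of order m has exactly φ(d) elements of each order d | m, and none otherwise.
382 = 2 · 191 divides 382, and φ(382) = 190.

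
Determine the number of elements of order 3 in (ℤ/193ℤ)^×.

2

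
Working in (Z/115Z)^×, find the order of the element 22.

The order of 22 must divide φ(115) = φ(5·23) = (5−1)·(23−1) = 4·22 = 88 = 2^3 · 11.
Divisors of 88: 1, 2, 4, 8, 11, 22, 44, 88.
Test each divisor d:
22^1 ≡ 22 (mod 115)
22^2 ≡ 24 (mod 115)
22^4 ≡ 1 (mod 115) ✓
Hence ord(22) = 4.

4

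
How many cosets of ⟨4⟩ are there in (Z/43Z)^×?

By Lagrange's theorem, ord_43(4) divides φ(43) = 43 − 1 = 42 = 2 · 3 · 7.
Divisors of 42: 1, 2, 3, 6, 7, 14, 21, 42.
Compute 4^d (mod 43) for the divisors d until we hit 1:
4^1 ≡ 4
4^2 ≡ 16
4^3 ≡ 21
4^6 ≡ 11
4^7 ≡ 1
Thus |⟨4⟩| = ord(4) = 7.
The index is φ(43) / ord(4) = 42 / 7 = 6.

6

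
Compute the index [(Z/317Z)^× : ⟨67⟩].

Since 67 ∈ (Z/317Z)^×, its order divides φ(317) = 317 − 1 = 316 = 2^2 · 79.
Divisors of 316: 1, 2, 4, 79, 158, 316.
Test each divisor d:
67^1 ≡ 67 (mod 317)
67^2 ≡ 51 (mod 317)
67^4 ≡ 65 (mod 317)
67^79 ≡ 1 (mod 317) ✓
So ord_317(67) = 79, hence |⟨67⟩| = 79.
The index is φ(317) / ord(67) = 316 / 79 = 4.

4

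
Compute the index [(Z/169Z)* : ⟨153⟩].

2

ord(153) | φ(169) = φ(13^2) = 13·(13−1) = 156 = 2^2 · 3 · 13.
Divisors of 156: 1, 2, 3, 4, 6, 12, 13, 26, 39, 52, 78, 156.
Test each divisor d:
153^1 ≡ 153
153^2 ≡ 87
153^3 ≡ 129
153^4 ≡ 133
153^6 ≡ 79
153^12 ≡ 157
153^13 ≡ 23
153^26 ≡ 22
153^39 ≡ 168
153^52 ≡ 146
153^78 ≡ 1
Thus |⟨153⟩| = ord(153) = 78.
The index is φ(169) / ord(153) = 156 / 78 = 2.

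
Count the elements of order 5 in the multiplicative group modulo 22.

4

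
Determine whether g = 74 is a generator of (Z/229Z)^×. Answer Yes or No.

Yes

φ(229) = 229 − 1 = 228 = 2^2 · 3 · 19.
An element g generates (Z/229Z)^× iff g^(228/q) ≢ 1 (mod 229) for each prime q ∈ {2, 3, 19}.
74^114 ≡ 228 (mod 229)  [q = 2: ≢ 1 ✓]
74^76 ≡ 134 (mod 229)  [q = 3: ≢ 1 ✓]
74^12 ≡ 225 (mod 229)  [q = 19: ≢ 1 ✓]
All checks pass, so 74 has order 228 and is a primitive root modulo 229.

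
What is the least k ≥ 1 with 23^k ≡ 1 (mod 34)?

The order of 23 must divide φ(34) = φ(2)·φ(17) = 1·16 = 16 = 2^4.
Divisors of 16: 1, 2, 4, 8, 16.
Compute 23^d (mod 34) for the divisors d until we hit 1:
23^1 ≡ 23 (mod 34)
23^2 ≡ 19 (mod 34)
23^4 ≡ 21 (mod 34)
23^8 ≡ 33 (mod 34)
23^16 ≡ 1 (mod 34) ✓
The smallest such exponent is 16, so the order of 23 is 16.

16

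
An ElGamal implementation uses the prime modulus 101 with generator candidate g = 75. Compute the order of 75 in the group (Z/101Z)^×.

ord(75) | φ(101) = 101 − 1 = 100 = 2^2 · 5^2.
Divisors of 100: 1, 2, 4, 5, 10, 20, 25, 50, 100.
Compute 75^d (mod 101) for the divisors d until we hit 1:
75^1 ≡ 75
75^2 ≡ 70
75^4 ≡ 52
75^5 ≡ 62
75^10 ≡ 6
75^20 ≡ 36
75^25 ≡ 10
75^50 ≡ 100
75^100 ≡ 1
Hence ord(75) = 100.

100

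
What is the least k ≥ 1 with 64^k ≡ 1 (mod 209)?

The order of 64 must divide φ(209) = φ(11·19) = (11−1)·(19−1) = 10·18 = 180 = 2^2 · 3^2 · 5.
Divisors of 180: 1, 2, 3, 4, 5, 6, 9, 10, 12, 15, 18, 20, 30, 36, 45, 60, 90, 180.
Compute 64^d (mod 209) for the divisors d until we hit 1:
64^1 ≡ 64
64^2 ≡ 125
64^3 ≡ 58
64^4 ≡ 159
64^5 ≡ 144
64^6 ≡ 20
64^9 ≡ 115
64^10 ≡ 45
64^12 ≡ 191
64^15 ≡ 1
So ord_209(64) = 15.

15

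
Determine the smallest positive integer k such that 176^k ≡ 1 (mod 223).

222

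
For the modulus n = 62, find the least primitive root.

3

φ(62) = φ(2)·φ(31) = 1·30 = 30 = 2 · 3 · 5.
g is a primitive root iff g^(30/q) ≢ 1 (mod 62) for each prime q ∈ {2, 3, 5}.
g = 2: gcd(2, 62) = 2 > 1, not a unit — skip.
g = 3: 3^15 ≡ 61; 3^10 ≡ 25; 3^6 ≡ 47 — none is 1, so 3 is a primitive root.
So 3 is the smallest generator of (Z/62Z)^×.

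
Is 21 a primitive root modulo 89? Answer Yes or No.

No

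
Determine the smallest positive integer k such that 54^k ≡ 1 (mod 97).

24

By Lagrange's theorem, ord_97(54) divides φ(97) = 97 − 1 = 96 = 2^5 · 3.
Divisors of 96: 1, 2, 3, 4, 6, 8, 12, 16, 24, 32, 48, 96.
Evaluate successive powers at the divisors of 96:
54^1 ≡ 54
54^2 ≡ 6
54^3 ≡ 33
54^4 ≡ 36
54^6 ≡ 22
54^8 ≡ 35
54^12 ≡ 96
54^16 ≡ 61
54^24 ≡ 1
So ord_97(54) = 24.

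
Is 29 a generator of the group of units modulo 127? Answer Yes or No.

Yes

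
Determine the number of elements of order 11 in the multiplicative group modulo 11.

φ(11) = 11 − 1 = 10 = 2 · 5.
(Z/11Z)^× is cyclic (|G| = 10); a cyclic group of order m has exactly φ(d) elements of each order d | m, and none otherwise.
Here 10 is not a multiple of 11, so there are no elements of order 11.

0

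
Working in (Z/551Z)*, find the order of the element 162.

36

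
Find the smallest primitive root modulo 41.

6

φ(41) = 41 − 1 = 40 = 2^3 · 5.
g is a primitive root iff g^(40/q) ≢ 1 (mod 41) for each prime q ∈ {2, 5}.
g = 2: 2^20 ≡ 1 — hits 1, so not a primitive root.
g = 3: 3^20 ≡ 40; 3^8 ≡ 1 — hits 1, so not a primitive root.
g = 4: 4^20 ≡ 1 — hits 1, so not a primitive root.
g = 5: 5^20 ≡ 1 — hits 1, so not a primitive root.
g = 6: 6^20 ≡ 40; 6^8 ≡ 10 — none is 1, so 6 is a primitive root.
The smallest primitive root modulo 41 is 6.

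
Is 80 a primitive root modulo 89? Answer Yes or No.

No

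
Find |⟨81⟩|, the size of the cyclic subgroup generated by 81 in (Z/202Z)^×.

By Lagrange's theorem, ord_202(81) divides φ(202) = φ(2)·φ(101) = 1·100 = 100 = 2^2 · 5^2.
Divisors of 100: 1, 2, 4, 5, 10, 20, 25, 50, 100.
Evaluate successive powers at the divisors of 100:
81^1 ≡ 81 (mod 202)
81^2 ≡ 97 (mod 202)
81^4 ≡ 117 (mod 202)
81^5 ≡ 185 (mod 202)
81^10 ≡ 87 (mod 202)
81^20 ≡ 95 (mod 202)
81^25 ≡ 1 (mod 202) ✓
Hence ord(81) = 25.

25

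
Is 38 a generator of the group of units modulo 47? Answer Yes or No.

φ(47) = 47 − 1 = 46 = 2 · 23.
An element g generates (Z/47Z)^× iff g^(46/q) ≢ 1 (mod 47) for each prime q ∈ {2, 23}.
38^23 ≡ 46 (mod 47)  [q = 2: ≢ 1 ✓]
38^2 ≡ 34 (mod 47)  [q = 23: ≢ 1 ✓]
Every test exponent gives a nontrivial residue, hence 38 generates the full group.

Yes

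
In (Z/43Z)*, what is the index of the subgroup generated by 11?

Since 11 ∈ (Z/43Z)^×, its order divides φ(43) = 43 − 1 = 42 = 2 · 3 · 7.
Divisors of 42: 1, 2, 3, 6, 7, 14, 21, 42.
Compute 11^d (mod 43) for the divisors d until we hit 1:
11^1 ≡ 11
11^2 ≡ 35
11^3 ≡ 41
11^6 ≡ 4
11^7 ≡ 1
The order of 11 is 7, so the subgroup it generates has 7 elements.
The index is φ(43) / ord(11) = 42 / 7 = 6.

6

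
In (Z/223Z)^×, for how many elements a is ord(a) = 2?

1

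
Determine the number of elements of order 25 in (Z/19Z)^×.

0

φ(19) = 19 − 1 = 18 = 2 · 3^2.
(Z/19Z)^× is cyclic (|G| = 18); a cyclic group of order m has exactly φ(d) elements of each order d | m, and none otherwise.
Since 25 ∤ 18, the count is 0.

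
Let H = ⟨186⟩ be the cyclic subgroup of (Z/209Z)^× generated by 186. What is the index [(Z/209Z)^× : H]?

10

ord(186) | φ(209) = φ(11·19) = (11−1)·(19−1) = 10·18 = 180 = 2^2 · 3^2 · 5.
Divisors of 180: 1, 2, 3, 4, 5, 6, 9, 10, 12, 15, 18, 20, 30, 36, 45, 60, 90, 180.
Evaluate successive powers at the divisors of 180:
186^1 ≡ 186 (mod 209)
186^2 ≡ 111 (mod 209)
186^3 ≡ 164 (mod 209)
186^4 ≡ 199 (mod 209)
186^5 ≡ 21 (mod 209)
186^6 ≡ 144 (mod 209)
186^9 ≡ 208 (mod 209)
186^10 ≡ 23 (mod 209)
186^12 ≡ 45 (mod 209)
186^15 ≡ 65 (mod 209)
186^18 ≡ 1 (mod 209) ✓
Thus |⟨186⟩| = ord(186) = 18.
[(Z/209Z)^× : ⟨186⟩] = 180/18 = 10.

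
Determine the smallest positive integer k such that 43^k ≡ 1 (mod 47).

46

The order of 43 must divide φ(47) = 47 − 1 = 46 = 2 · 23.
Divisors of 46: 1, 2, 23, 46.
Check 43^d mod 47 for each divisor in increasing order:
43^1 ≡ 43 (mod 47)
43^2 ≡ 16 (mod 47)
43^23 ≡ 46 (mod 47)
43^46 ≡ 1 (mod 47) ✓
Hence ord(43) = 46.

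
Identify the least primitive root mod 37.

φ(37) = 37 − 1 = 36 = 2^2 · 3^2.
g is a primitive root iff g^(36/q) ≢ 1 (mod 37) for each prime q ∈ {2, 3}.
g = 2: 2^18 ≡ 36; 2^12 ≡ 26 — none is 1, so 2 is a primitive root.
The smallest primitive root modulo 37 is 2.

2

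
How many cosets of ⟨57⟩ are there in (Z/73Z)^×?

Since 57 ∈ (Z/73Z)^×, its order divides φ(73) = 73 − 1 = 72 = 2^3 · 3^2.
Divisors of 72: 1, 2, 3, 4, 6, 8, 9, 12, 18, 24, 36, 72.
Check 57^d mod 73 for each divisor in increasing order:
57^1 ≡ 57 (mod 73)
57^2 ≡ 37 (mod 73)
57^3 ≡ 65 (mod 73)
57^4 ≡ 55 (mod 73)
57^6 ≡ 64 (mod 73)
57^8 ≡ 32 (mod 73)
57^9 ≡ 72 (mod 73)
57^12 ≡ 8 (mod 73)
57^18 ≡ 1 (mod 73) ✓
The order of 57 is 18, so the subgroup it generates has 18 elements.
Index = |(Z/73Z)^×| / |⟨57⟩| = 72 / 18 = 4.

4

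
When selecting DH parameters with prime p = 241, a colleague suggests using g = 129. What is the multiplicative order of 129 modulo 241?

By Lagrange's theorem, ord_241(129) divides φ(241) = 241 − 1 = 240 = 2^4 · 3 · 5.
Divisors of 240: 1, 2, 3, 4, 5, 6, 8, 10, 12, 15, 16, 20, 24, 30, 40, 48, 60, 80, 120, 240.
Compute 129^d (mod 241) for the divisors d until we hit 1:
129^1 ≡ 129
129^2 ≡ 12
129^3 ≡ 102
129^4 ≡ 144
129^5 ≡ 19
129^6 ≡ 41
129^8 ≡ 10
129^10 ≡ 120
129^12 ≡ 235
129^15 ≡ 111
129^16 ≡ 100
129^20 ≡ 181
129^24 ≡ 36
129^30 ≡ 30
129^40 ≡ 226
129^48 ≡ 91
129^60 ≡ 177
129^80 ≡ 225
129^120 ≡ 240
129^240 ≡ 1
So ord_241(129) = 240.

240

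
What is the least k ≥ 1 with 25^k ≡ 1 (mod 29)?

Since 25 ∈ (Z/29Z)^×, its order divides φ(29) = 29 − 1 = 28 = 2^2 · 7.
Divisors of 28: 1, 2, 4, 7, 14, 28.
Evaluate successive powers at the divisors of 28:
25^1 ≡ 25 (mod 29)
25^2 ≡ 16 (mod 29)
25^4 ≡ 24 (mod 29)
25^7 ≡ 1 (mod 29) ✓
So ord_29(25) = 7.

7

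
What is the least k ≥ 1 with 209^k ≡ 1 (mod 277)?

276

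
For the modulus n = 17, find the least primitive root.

3

φ(17) = 17 − 1 = 16 = 2^4.
g is a primitive root iff g^(16/q) ≢ 1 (mod 17) for each prime q ∈ {2}.
g = 2: 2^8 ≡ 1 — hits 1, so not a primitive root.
g = 3: 3^8 ≡ 16 — none is 1, so 3 is a primitive root.
So 3 is the smallest generator of (Z/17Z)^×.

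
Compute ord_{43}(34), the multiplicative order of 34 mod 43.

42

The order of 34 must divide φ(43) = 43 − 1 = 42 = 2 · 3 · 7.
Divisors of 42: 1, 2, 3, 6, 7, 14, 21, 42.
Compute 34^d (mod 43) for the divisors d until we hit 1:
34^1 ≡ 34 (mod 43)
34^2 ≡ 38 (mod 43)
34^3 ≡ 2 (mod 43)
34^6 ≡ 4 (mod 43)
34^7 ≡ 7 (mod 43)
34^14 ≡ 6 (mod 43)
34^21 ≡ 42 (mod 43)
34^42 ≡ 1 (mod 43) ✓
Therefore the multiplicative order of 34 modulo 43 is 42.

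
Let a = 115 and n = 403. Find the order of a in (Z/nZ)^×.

60

ord(115) | φ(403) = φ(13·31) = (13−1)·(31−1) = 12·30 = 360 = 2^3 · 3^2 · 5.
Divisors of 360: 1, 2, 3, 4, 5, 6, 8, 9, 10, 12, 15, 18, 20, 24, 30, 36, 40, 45, 60, 72, 90, 120, 180, 360.
Test each divisor d:
115^1 ≡ 115
115^2 ≡ 329
115^3 ≡ 356
115^4 ≡ 237
115^5 ≡ 254
115^6 ≡ 194
115^8 ≡ 152
115^9 ≡ 151
115^10 ≡ 36
115^12 ≡ 157
115^15 ≡ 278
115^18 ≡ 233
115^20 ≡ 87
115^24 ≡ 66
115^30 ≡ 311
115^36 ≡ 287
115^40 ≡ 315
115^45 ≡ 216
115^60 ≡ 1
So ord_403(115) = 60.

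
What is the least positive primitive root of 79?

φ(79) = 79 − 1 = 78 = 2 · 3 · 13.
g is a primitive root iff g^(78/q) ≢ 1 (mod 79) for each prime q ∈ {2, 3, 13}.
g = 2: 2^39 ≡ 1 — hits 1, so not a primitive root.
g = 3: 3^39 ≡ 78; 3^26 ≡ 23; 3^6 ≡ 18 — none is 1, so 3 is a primitive root.
The smallest primitive root modulo 79 is 3.

3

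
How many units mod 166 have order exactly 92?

φ(166) = φ(2)·φ(83) = 1·82 = 82 = 2 · 41.
Since (Z/166Z)^× is cyclic of order 82, the number of elements of order d is φ(d) when d | 82 and 0 otherwise.
92 does not divide 82, so no element of (Z/166Z)^× has order 92.

0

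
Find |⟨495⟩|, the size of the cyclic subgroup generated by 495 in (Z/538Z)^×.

67

By Lagrange's theorem, ord_538(495) divides φ(538) = φ(2)·φ(269) = 1·268 = 268 = 2^2 · 67.
Divisors of 268: 1, 2, 4, 67, 134, 268.
Compute 495^d (mod 538) for the divisors d until we hit 1:
495^1 ≡ 495 (mod 538)
495^2 ≡ 235 (mod 538)
495^4 ≡ 349 (mod 538)
495^67 ≡ 1 (mod 538) ✓
So ord_538(495) = 67.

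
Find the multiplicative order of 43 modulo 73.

By Lagrange's theorem, ord_73(43) divides φ(73) = 73 − 1 = 72 = 2^3 · 3^2.
Divisors of 72: 1, 2, 3, 4, 6, 8, 9, 12, 18, 24, 36, 72.
Check 43^d mod 73 for each divisor in increasing order:
43^1 ≡ 43
43^2 ≡ 24
43^3 ≡ 10
43^4 ≡ 65
43^6 ≡ 27
43^8 ≡ 64
43^9 ≡ 51
43^12 ≡ 72
43^18 ≡ 46
43^24 ≡ 1
So ord_73(43) = 24.

24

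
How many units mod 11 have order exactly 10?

4

φ(11) = 11 − 1 = 10 = 2 · 5.
In a cyclic group of order 10, there are φ(d) elements of order d for each divisor d of 10, and zero for non-divisors.
10 = 2 · 5 divides 10, and φ(10) = 4.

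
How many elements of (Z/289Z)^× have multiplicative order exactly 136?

64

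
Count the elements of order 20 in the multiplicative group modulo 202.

φ(202) = φ(2)·φ(101) = 1·100 = 100 = 2^2 · 5^2.
Since (Z/202Z)^× is cyclic of order 100, the number of elements of order d is φ(d) when d | 100 and 0 otherwise.
20 = 2^2 · 5 divides 100, and φ(20) = 8.

8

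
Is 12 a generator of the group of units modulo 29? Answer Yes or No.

No

φ(29) = 29 − 1 = 28 = 2^2 · 7.
Test 12^(28/q) mod 29 for each prime factor q of 28:
12^14 ≡ 28 (mod 29)  [q = 2: ≢ 1 ✓]
12^4 ≡ 1 (mod 29)  [q = 7: ≡ 1 ✗]
The check at q = 7 fails, so 12 generates a proper subgroup.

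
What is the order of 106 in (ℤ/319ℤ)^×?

The order of 106 must divide φ(319) = φ(11·29) = (11−1)·(29−1) = 10·28 = 280 = 2^3 · 5 · 7.
Divisors of 280: 1, 2, 4, 5, 7, 8, 10, 14, 20, 28, 35, 40, 56, 70, 140, 280.
Evaluate successive powers at the divisors of 280:
106^1 ≡ 106 (mod 319)
106^2 ≡ 71 (mod 319)
106^4 ≡ 256 (mod 319)
106^5 ≡ 21 (mod 319)
106^7 ≡ 215 (mod 319)
106^8 ≡ 141 (mod 319)
106^10 ≡ 122 (mod 319)
106^14 ≡ 289 (mod 319)
106^20 ≡ 210 (mod 319)
106^28 ≡ 262 (mod 319)
106^35 ≡ 186 (mod 319)
106^40 ≡ 78 (mod 319)
106^56 ≡ 59 (mod 319)
106^70 ≡ 144 (mod 319)
106^140 ≡ 1 (mod 319) ✓
Hence ord(106) = 140.

140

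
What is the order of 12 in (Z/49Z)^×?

ord(12) | φ(49) = φ(7^2) = 7·(7−1) = 42 = 2 · 3 · 7.
Divisors of 42: 1, 2, 3, 6, 7, 14, 21, 42.
Test each divisor d:
12^1 ≡ 12 (mod 49)
12^2 ≡ 46 (mod 49)
12^3 ≡ 13 (mod 49)
12^6 ≡ 22 (mod 49)
12^7 ≡ 19 (mod 49)
12^14 ≡ 18 (mod 49)
12^21 ≡ 48 (mod 49)
12^42 ≡ 1 (mod 49) ✓
So ord_49(12) = 42.

42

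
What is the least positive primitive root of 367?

6

φ(367) = 367 − 1 = 366 = 2 · 3 · 61.
Test candidates g = 2, 3, … against the prime factors q ∈ {2, 3, 61} of φ(367): g is a generator iff g^(366/q) ≢ 1 for every such q.
g = 2: 2^183 ≡ 1 — hits 1, so not a primitive root.
g = 3: 3^183 ≡ 366; 3^122 ≡ 1 — hits 1, so not a primitive root.
g = 4: 4^183 ≡ 1 — hits 1, so not a primitive root.
g = 5: 5^183 ≡ 366; 5^122 ≡ 1 — hits 1, so not a primitive root.
g = 6: 6^183 ≡ 366; 6^122 ≡ 283; 6^6 ≡ 47 — none is 1, so 6 is a primitive root.
The smallest primitive root modulo 367 is 6.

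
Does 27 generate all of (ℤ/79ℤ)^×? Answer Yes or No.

No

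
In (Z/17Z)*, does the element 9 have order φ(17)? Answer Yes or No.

φ(17) = 17 − 1 = 16 = 2^4.
An element g generates (Z/17Z)^× iff g^(16/q) ≢ 1 (mod 17) for each prime q ∈ {2}.
9^8 ≡ 1 (mod 17)  [q = 2: ≡ 1 ✗]
9^8 ≡ 1 shows ord(9) | 8, strictly less than φ(17); not a primitive root.

No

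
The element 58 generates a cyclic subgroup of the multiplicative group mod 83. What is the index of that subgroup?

ord(58) | φ(83) = 83 − 1 = 82 = 2 · 41.
Divisors of 82: 1, 2, 41, 82.
Check 58^d mod 83 for each divisor in increasing order:
58^1 ≡ 58
58^2 ≡ 44
58^41 ≡ 82
58^82 ≡ 1
The order of 58 is 82, so the subgroup it generates has 82 elements.
The index is φ(83) / ord(58) = 82 / 82 = 1.

1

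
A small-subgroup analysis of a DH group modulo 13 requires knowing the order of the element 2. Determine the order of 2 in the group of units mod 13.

The order of 2 must divide φ(13) = 13 − 1 = 12 = 2^2 · 3.
Divisors of 12: 1, 2, 3, 4, 6, 12.
Test each divisor d:
2^1 ≡ 2
2^2 ≡ 4
2^3 ≡ 8
2^4 ≡ 3
2^6 ≡ 12
2^12 ≡ 1
Therefore the multiplicative order of 2 modulo 13 is 12.

12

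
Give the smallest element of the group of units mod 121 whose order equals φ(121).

2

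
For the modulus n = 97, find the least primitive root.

φ(97) = 97 − 1 = 96 = 2^5 · 3.
g is a primitive root iff g^(96/q) ≢ 1 (mod 97) for each prime q ∈ {2, 3}.
g = 2: 2^48 ≡ 1 — hits 1, so not a primitive root.
g = 3: 3^48 ≡ 1 — hits 1, so not a primitive root.
g = 4: 4^48 ≡ 1 — hits 1, so not a primitive root.
g = 5: 5^48 ≡ 96; 5^32 ≡ 35 — none is 1, so 5 is a primitive root.
So 5 is the smallest generator of (Z/97Z)^×.

5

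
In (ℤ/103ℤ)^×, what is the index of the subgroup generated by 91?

Since 91 ∈ (Z/103Z)^×, its order divides φ(103) = 103 − 1 = 102 = 2 · 3 · 17.
Divisors of 102: 1, 2, 3, 6, 17, 34, 51, 102.
Check 91^d mod 103 for each divisor in increasing order:
91^1 ≡ 91 (mod 103)
91^2 ≡ 41 (mod 103)
91^3 ≡ 23 (mod 103)
91^6 ≡ 14 (mod 103)
91^17 ≡ 46 (mod 103)
91^34 ≡ 56 (mod 103)
91^51 ≡ 1 (mod 103) ✓
So ord_103(91) = 51, hence |⟨91⟩| = 51.
Index = |(Z/103Z)^×| / |⟨91⟩| = 102 / 51 = 2.

2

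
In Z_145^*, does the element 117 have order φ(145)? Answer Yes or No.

145 = 5 · 29 is a product of two distinct odd primes, so (Z/145Z)^× ≅ (Z/5Z)^× × (Z/29Z)^× is not cyclic.
No primitive root modulo 145 exists; in particular 117 is not one.

No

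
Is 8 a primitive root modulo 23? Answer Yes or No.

φ(23) = 23 − 1 = 22 = 2 · 11.
An element g generates (Z/23Z)^× iff g^(22/q) ≢ 1 (mod 23) for each prime q ∈ {2, 11}.
8^11 ≡ 1 (mod 23)  [q = 2: ≡ 1 ✗]
8^2 ≡ 18 (mod 23)  [q = 11: ≢ 1 ✓]
The check at q = 2 fails, so 8 generates a proper subgroup.

No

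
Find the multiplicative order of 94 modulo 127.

ord(94) | φ(127) = 127 − 1 = 126 = 2 · 3^2 · 7.
Divisors of 126: 1, 2, 3, 6, 7, 9, 14, 18, 21, 42, 63, 126.
Evaluate successive powers at the divisors of 126:
94^1 ≡ 94 (mod 127)
94^2 ≡ 73 (mod 127)
94^3 ≡ 4 (mod 127)
94^6 ≡ 16 (mod 127)
94^7 ≡ 107 (mod 127)
94^9 ≡ 64 (mod 127)
94^14 ≡ 19 (mod 127)
94^18 ≡ 32 (mod 127)
94^21 ≡ 1 (mod 127) ✓
Hence ord(94) = 21.

21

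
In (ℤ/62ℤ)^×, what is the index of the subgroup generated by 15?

ord(15) | φ(62) = φ(2)·φ(31) = 1·30 = 30 = 2 · 3 · 5.
Divisors of 30: 1, 2, 3, 5, 6, 10, 15, 30.
Compute 15^d (mod 62) for the divisors d until we hit 1:
15^1 ≡ 15 (mod 62)
15^2 ≡ 39 (mod 62)
15^3 ≡ 27 (mod 62)
15^5 ≡ 61 (mod 62)
15^6 ≡ 47 (mod 62)
15^10 ≡ 1 (mod 62) ✓
So ord_62(15) = 10, hence |⟨15⟩| = 10.
The index is φ(62) / ord(15) = 30 / 10 = 3.

3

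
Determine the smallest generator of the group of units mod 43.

3

φ(43) = 43 − 1 = 42 = 2 · 3 · 7.
g is a primitive root iff g^(42/q) ≢ 1 (mod 43) for each prime q ∈ {2, 3, 7}.
g = 2: 2^21 ≡ 42; 2^14 ≡ 1 — hits 1, so not a primitive root.
g = 3: 3^21 ≡ 42; 3^14 ≡ 36; 3^6 ≡ 41 — none is 1, so 3 is a primitive root.
The smallest primitive root modulo 43 is 3.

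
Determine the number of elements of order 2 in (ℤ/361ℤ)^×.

1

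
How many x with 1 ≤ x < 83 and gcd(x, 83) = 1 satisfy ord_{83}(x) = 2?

1

φ(83) = 83 − 1 = 82 = 2 · 41.
In a cyclic group of order 82, there are φ(d) elements of order d for each divisor d of 82, and zero for non-divisors.
2 | 82, and φ(2) = 2 − 1 = 1.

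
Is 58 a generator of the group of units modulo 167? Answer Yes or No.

φ(167) = 167 − 1 = 166 = 2 · 83.
Test 58^(166/q) mod 167 for each prime factor q of 166:
58^83 ≡ 1 (mod 167)  [q = 2: ≡ 1 ✗]
58^2 ≡ 24 (mod 167)  [q = 83: ≢ 1 ✓]
The check at q = 2 fails, so 58 generates a proper subgroup.

No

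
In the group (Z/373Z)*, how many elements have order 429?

0

φ(373) = 373 − 1 = 372 = 2^2 · 3 · 31.
In a cyclic group of order 372, there are φ(d) elements of order d for each divisor d of 372, and zero for non-divisors.
Here 372 is not a multiple of 429, so there are no elements of order 429.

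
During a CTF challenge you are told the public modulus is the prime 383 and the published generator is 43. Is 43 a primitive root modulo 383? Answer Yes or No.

No

φ(383) = 383 − 1 = 382 = 2 · 191.
43 is a primitive root mod 383 iff 43^(φ(383)/q) ≢ 1 for every prime q | φ(383), i.e. q ∈ {2, 191}.
43^191 ≡ 1 (mod 383)  [q = 2: ≡ 1 ✗]
43^2 ≡ 317 (mod 383)  [q = 191: ≢ 1 ✓]
43^191 ≡ 1 shows ord(43) | 191, strictly less than φ(383); not a primitive root.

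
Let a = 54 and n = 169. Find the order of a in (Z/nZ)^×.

156

ord(54) | φ(169) = φ(13^2) = 13·(13−1) = 156 = 2^2 · 3 · 13.
Divisors of 156: 1, 2, 3, 4, 6, 12, 13, 26, 39, 52, 78, 156.
Evaluate successive powers at the divisors of 156:
54^1 ≡ 54 (mod 169)
54^2 ≡ 43 (mod 169)
54^3 ≡ 125 (mod 169)
54^4 ≡ 159 (mod 169)
54^6 ≡ 77 (mod 169)
54^12 ≡ 14 (mod 169)
54^13 ≡ 80 (mod 169)
54^26 ≡ 147 (mod 169)
54^39 ≡ 99 (mod 169)
54^52 ≡ 146 (mod 169)
54^78 ≡ 168 (mod 169)
54^156 ≡ 1 (mod 169) ✓
So ord_169(54) = 156.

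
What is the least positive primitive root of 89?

3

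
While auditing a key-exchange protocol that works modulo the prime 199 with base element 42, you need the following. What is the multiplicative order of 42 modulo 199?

The order of 42 must divide φ(199) = 199 − 1 = 198 = 2 · 3^2 · 11.
Divisors of 198: 1, 2, 3, 6, 9, 11, 18, 22, 33, 66, 99, 198.
Compute 42^d (mod 199) for the divisors d until we hit 1:
42^1 ≡ 42 (mod 199)
42^2 ≡ 172 (mod 199)
42^3 ≡ 60 (mod 199)
42^6 ≡ 18 (mod 199)
42^9 ≡ 85 (mod 199)
42^11 ≡ 93 (mod 199)
42^18 ≡ 61 (mod 199)
42^22 ≡ 92 (mod 199)
42^33 ≡ 198 (mod 199)
42^66 ≡ 1 (mod 199) ✓
Hence ord(42) = 66.

66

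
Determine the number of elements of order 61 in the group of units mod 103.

0

φ(103) = 103 − 1 = 102 = 2 · 3 · 17.
Since (Z/103Z)^× is cyclic of order 102, the number of elements of order d is φ(d) when d | 102 and 0 otherwise.
61 does not divide 102, so no element of (Z/103Z)^× has order 61.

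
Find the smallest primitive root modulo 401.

3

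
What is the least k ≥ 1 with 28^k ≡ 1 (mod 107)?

ord(28) | φ(107) = 107 − 1 = 106 = 2 · 53.
Divisors of 106: 1, 2, 53, 106.
Evaluate successive powers at the divisors of 106:
28^1 ≡ 28 (mod 107)
28^2 ≡ 35 (mod 107)
28^53 ≡ 106 (mod 107)
28^106 ≡ 1 (mod 107) ✓
So ord_107(28) = 106.

106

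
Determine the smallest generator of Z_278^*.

φ(278) = φ(2)·φ(139) = 1·138 = 138 = 2 · 3 · 23.
Test candidates g = 2, 3, … against the prime factors q ∈ {2, 3, 23} of φ(278): g is a generator iff g^(138/q) ≢ 1 for every such q.
g = 2: gcd(2, 278) = 2 > 1, not a unit — skip.
g = 3: 3^69 ≡ 277; 3^46 ≡ 181; 3^6 ≡ 173 — none is 1, so 3 is a primitive root.
The smallest primitive root modulo 278 is 3.

3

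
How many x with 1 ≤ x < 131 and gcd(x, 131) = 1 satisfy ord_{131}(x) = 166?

φ(131) = 131 − 1 = 130 = 2 · 5 · 13.
Since (Z/131Z)^× is cyclic of order 130, the number of elements of order d is φ(d) when d | 130 and 0 otherwise.
Since 166 ∤ 130, the count is 0.

0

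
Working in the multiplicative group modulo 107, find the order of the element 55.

By Lagrange's theorem, ord_107(55) divides φ(107) = 107 − 1 = 106 = 2 · 53.
Divisors of 106: 1, 2, 53, 106.
Check 55^d mod 107 for each divisor in increasing order:
55^1 ≡ 55 (mod 107)
55^2 ≡ 29 (mod 107)
55^53 ≡ 106 (mod 107)
55^106 ≡ 1 (mod 107) ✓
The smallest such exponent is 106, so the order of 55 is 106.

106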